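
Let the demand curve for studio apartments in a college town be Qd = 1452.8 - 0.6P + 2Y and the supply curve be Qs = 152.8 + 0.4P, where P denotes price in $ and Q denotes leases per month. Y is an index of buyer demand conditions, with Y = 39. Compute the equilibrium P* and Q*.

P* = 1378, Q* = 704

With Y = 39, demand is Qd = 1530.8 - 0.6P.
At equilibrium Qd = Qs, so 1530.8 - 0.6P = 152.8 + 0.4P; collecting terms, 1378 = P and P* = 1378.
From the demand curve, Q* = 1530.8 - 0.6(1378) = 704.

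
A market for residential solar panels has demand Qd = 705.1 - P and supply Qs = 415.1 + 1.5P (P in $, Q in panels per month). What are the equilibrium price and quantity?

Set Qd = Qs: 705.1 - P = 415.1 + 1.5P, so 290 = 2.5P and P* = 116.
Plugging P* into demand: Q* = 705.1 - 116 = 589.1.

P* = 116, Q* = 589.1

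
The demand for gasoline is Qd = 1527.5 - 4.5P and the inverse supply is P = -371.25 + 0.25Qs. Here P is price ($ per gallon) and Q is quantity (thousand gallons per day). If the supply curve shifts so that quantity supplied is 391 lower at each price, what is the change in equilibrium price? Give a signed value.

ΔP = 46

Rewriting in direct form: Qs = 1485 + 4P.
At equilibrium Qd = Qs, so 1527.5 - 4.5P = 1485 + 4P; collecting terms, 42.5 = 8.5P and P* = 5.
Plugging P* into demand: Q* = 1527.5 - 4.5(5) = 1505.
After the shift, supply is Qs = 1094 + 4P.
New equilibrium: 433.5 = 8.5P, so P = 51 and Q = 1298.
ΔP = 51 - 5 = 46.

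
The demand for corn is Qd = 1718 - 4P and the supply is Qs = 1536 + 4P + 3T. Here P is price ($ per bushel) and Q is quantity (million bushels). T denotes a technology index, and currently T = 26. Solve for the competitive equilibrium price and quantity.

With T = 26, supply is Qs = 1614 + 4P.
At equilibrium Qd = Qs, so 1718 - 4P = 1614 + 4P; collecting terms, 104 = 8P and P* = 13.
Substitute back: Q* = 1718 - 4(13) = 1666.

P* = 13, Q* = 1666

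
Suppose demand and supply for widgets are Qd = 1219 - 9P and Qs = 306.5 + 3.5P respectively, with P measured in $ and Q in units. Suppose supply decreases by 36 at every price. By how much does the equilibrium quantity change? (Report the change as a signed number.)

ΔQ = -25.92

Equating demand and supply, 1219 - 9P = 306.5 + 3.5P gives 12.5P = 912.5, so P* = 73.
From the demand curve, Q* = 1219 - 9(73) = 562.
After the shift, supply is Qs = 270.5 + 3.5P.
The new intersection has 948.5 = 12.5P, i.e. P = 75.88, Q = 536.08.
ΔQ = 536.08 - 562 = -25.92.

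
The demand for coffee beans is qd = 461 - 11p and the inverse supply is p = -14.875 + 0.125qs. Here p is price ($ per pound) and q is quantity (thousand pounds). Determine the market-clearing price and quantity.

p* = 18, q* = 263

In direct form, qs = 119 + 8p.
Equating demand and supply, 461 - 11p = 119 + 8p gives 19p = 342, so p* = 18.
Then q* = 461 - 11(18) = 263.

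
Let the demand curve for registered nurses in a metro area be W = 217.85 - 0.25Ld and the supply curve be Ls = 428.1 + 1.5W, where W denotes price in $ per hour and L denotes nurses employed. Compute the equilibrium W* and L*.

Rewriting in direct form: Ld = 871.4 - 4W.
At equilibrium Ld = Ls, so 871.4 - 4W = 428.1 + 1.5W; collecting terms, 443.3 = 5.5W and W* = 80.6.
From the demand curve, L* = 871.4 - 4(80.6) = 549.

W* = 80.6, L* = 549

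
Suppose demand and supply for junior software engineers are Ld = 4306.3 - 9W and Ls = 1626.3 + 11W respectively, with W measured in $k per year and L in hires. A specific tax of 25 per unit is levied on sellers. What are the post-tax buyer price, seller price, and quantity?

The tax drives a wedge W_b - W_s = 25. Substituting W_s = W_b - 25 into supply: Ls = 1351.3 + 11W_b.
Market clearing requires 4306.3 - 9W_b = 1351.3 + 11W_b; hence 2955 = 20W_b and W_b = 147.75.
So W_s = 122.75 and the quantity traded is L = 4306.3 - 9(147.75) = 2976.55.

W_b = 147.75, W_s = 122.75, L = 2976.55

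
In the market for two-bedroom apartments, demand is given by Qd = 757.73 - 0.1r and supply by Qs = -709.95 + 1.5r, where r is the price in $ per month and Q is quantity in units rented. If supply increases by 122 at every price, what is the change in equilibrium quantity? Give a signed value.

ΔQ = 7.625

Set Qd = Qs: 757.73 - 0.1r = -709.95 + 1.5r, so 1467.68 = 1.6r and r* = 917.3.
From the demand curve, Q* = 757.73 - 0.1(917.3) = 666.
After the shift, supply is Qs = -587.95 + 1.5r.
The new intersection has 1345.68 = 1.6r, i.e. r = 841.05, Q = 673.625.
ΔQ = 673.625 - 666 = 7.625.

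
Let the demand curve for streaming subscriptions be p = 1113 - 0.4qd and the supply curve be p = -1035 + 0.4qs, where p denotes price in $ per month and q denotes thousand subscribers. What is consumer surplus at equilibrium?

Consumer surplus = 1441845

In direct form, qd = 2782.5 - 2.5p and qs = 2587.5 + 2.5p.
At equilibrium qd = qs, so 2782.5 - 2.5p = 2587.5 + 2.5p; collecting terms, 195 = 5p and p* = 39.
Plugging p* into demand: q* = 2782.5 - 2.5(39) = 2685.
Demand choke price (qd = 0): p = 2782.5/2.5 = 1113. Consumer surplus = ½ × (1113 - 39) × 2685 = 1441845.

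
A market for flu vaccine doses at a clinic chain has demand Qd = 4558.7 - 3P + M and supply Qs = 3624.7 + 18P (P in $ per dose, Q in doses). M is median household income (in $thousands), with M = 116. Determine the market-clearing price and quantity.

P* = 50, Q* = 4524.7

With M = 116, demand is Qd = 4674.7 - 3P.
At equilibrium Qd = Qs, so 4674.7 - 3P = 3624.7 + 18P; collecting terms, 1050 = 21P and P* = 50.
Plugging P* into demand: Q* = 4674.7 - 3(50) = 4524.7.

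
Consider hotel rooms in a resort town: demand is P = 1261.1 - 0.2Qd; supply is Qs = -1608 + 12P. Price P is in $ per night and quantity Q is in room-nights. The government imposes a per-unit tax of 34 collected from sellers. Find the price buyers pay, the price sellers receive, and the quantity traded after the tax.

P_b = 489.5, P_s = 455.5, Q = 3858

Rewriting in direct form: Qd = 6305.5 - 5P.
With a tax of 34 on sellers, they supply based on the net price P_s = P_b - 34, so Qs = -2016 + 12P_b.
Equate demand and the shifted supply: 6305.5 - 5P_b = -2016 + 12P_b, giving 17P_b = 8321.5, so P_b = 489.5.
Then P_s = 489.5 - 34 = 455.5 and Q = 6305.5 - 5(489.5) = 3858.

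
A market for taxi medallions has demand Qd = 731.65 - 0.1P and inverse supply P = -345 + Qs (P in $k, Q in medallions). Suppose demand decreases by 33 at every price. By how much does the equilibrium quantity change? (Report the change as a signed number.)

ΔQ = -30

Solving each curve for Q: Qs = 345 + P.
The market clears where 731.65 - 0.1P = 345 + P. Rearranging, 1.1P = 386.65, hence P* = 351.5.
Substitute back: Q* = 731.65 - 0.1(351.5) = 696.5.
After the shift, demand is Qd = 698.65 - 0.1P.
The new intersection has 353.65 = 1.1P, i.e. P = 321.5, Q = 666.5.
ΔQ = 666.5 - 696.5 = -30.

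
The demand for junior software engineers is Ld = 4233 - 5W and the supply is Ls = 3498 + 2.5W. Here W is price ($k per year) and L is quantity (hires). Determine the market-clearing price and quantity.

Equating demand and supply, 4233 - 5W = 3498 + 2.5W gives 7.5W = 735, so W* = 98.
Then L* = 4233 - 5(98) = 3743.

W* = 98, L* = 3743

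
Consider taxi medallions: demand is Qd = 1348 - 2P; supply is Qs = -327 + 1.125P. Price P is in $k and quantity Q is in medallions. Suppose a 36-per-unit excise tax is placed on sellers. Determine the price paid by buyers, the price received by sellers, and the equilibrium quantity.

P_b = 548.96, P_s = 512.96, Q = 250.08

With a tax of 36 on sellers, they supply based on the net price P_s = P_b - 36, so Qs = -367.5 + 1.125P_b.
Market clearing requires 1348 - 2P_b = -367.5 + 1.125P_b; hence 1715.5 = 3.125P_b and P_b = 548.96.
So P_s = 512.96 and the quantity traded is Q = 1348 - 2(548.96) = 250.08.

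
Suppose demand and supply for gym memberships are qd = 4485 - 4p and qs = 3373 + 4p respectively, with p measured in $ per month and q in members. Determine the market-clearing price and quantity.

Equating demand and supply, 4485 - 4p = 3373 + 4p gives 8p = 1112, so p* = 139.
Then q* = 4485 - 4(139) = 3929.

p* = 139, q* = 3929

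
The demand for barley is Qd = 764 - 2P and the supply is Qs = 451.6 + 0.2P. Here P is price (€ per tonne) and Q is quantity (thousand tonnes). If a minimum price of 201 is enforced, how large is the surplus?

With P fixed at 201, quantity demanded is 362 and quantity supplied is 491.8.
Surplus = Qs - Qd = 491.8 - 362 = 129.8.

Surplus = 129.8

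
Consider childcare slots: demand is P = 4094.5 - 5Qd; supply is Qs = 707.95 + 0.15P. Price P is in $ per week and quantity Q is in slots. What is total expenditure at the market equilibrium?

Rewriting in direct form: Qd = 818.9 - 0.2P.
Equating demand and supply, 818.9 - 0.2P = 707.95 + 0.15P gives 0.35P = 110.95, so P* = 317.
Plugging P* into demand: Q* = 818.9 - 0.2(317) = 755.5.
Total expenditure = P* × Q* = 317 × 755.5 = 239493.5.

Total expenditure = 239493.5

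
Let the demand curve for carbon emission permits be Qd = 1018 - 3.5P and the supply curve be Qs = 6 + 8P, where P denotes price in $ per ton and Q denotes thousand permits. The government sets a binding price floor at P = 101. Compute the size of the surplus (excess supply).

Evaluating both curves at the floor price 101 gives Qd = 664.5, Qs = 814.
Surplus = Qs - Qd = 814 - 664.5 = 149.5.

Surplus = 149.5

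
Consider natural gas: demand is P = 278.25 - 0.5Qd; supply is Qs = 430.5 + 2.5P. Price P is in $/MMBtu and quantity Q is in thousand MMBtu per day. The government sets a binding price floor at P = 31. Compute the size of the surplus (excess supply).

Inverting to quantity form: Qd = 556.5 - 2P.
At P = 31: Qd = 494.5 and Qs = 508.
Surplus = Qs - Qd = 508 - 494.5 = 13.5.

Surplus = 13.5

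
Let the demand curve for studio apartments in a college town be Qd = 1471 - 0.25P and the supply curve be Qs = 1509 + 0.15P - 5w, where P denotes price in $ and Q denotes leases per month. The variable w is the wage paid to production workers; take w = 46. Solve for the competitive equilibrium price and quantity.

With w = 46, supply is Qs = 1279 + 0.15P.
The market clears where 1471 - 0.25P = 1279 + 0.15P. Rearranging, 0.4P = 192, hence P* = 480.
Substitute back: Q* = 1471 - 0.25(480) = 1351.

P* = 480, Q* = 1351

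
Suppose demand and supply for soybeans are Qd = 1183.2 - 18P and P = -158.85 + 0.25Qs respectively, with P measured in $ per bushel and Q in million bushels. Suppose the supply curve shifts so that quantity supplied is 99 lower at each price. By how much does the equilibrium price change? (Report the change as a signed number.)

ΔP = 4.5

Inverting to quantity form: Qs = 635.4 + 4P.
The market clears where 1183.2 - 18P = 635.4 + 4P. Rearranging, 22P = 547.8, hence P* = 24.9.
Substitute back: Q* = 1183.2 - 18(24.9) = 735.
After the shift, supply is Qs = 536.4 + 4P.
New equilibrium: 646.8 = 22P, so P = 29.4 and Q = 654.
ΔP = 29.4 - 24.9 = 4.5.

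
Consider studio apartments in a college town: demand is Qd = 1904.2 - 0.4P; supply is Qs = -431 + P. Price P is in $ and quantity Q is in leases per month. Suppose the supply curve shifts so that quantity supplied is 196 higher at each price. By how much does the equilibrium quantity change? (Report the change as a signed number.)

ΔQ = 56

Set Qd = Qs: 1904.2 - 0.4P = -431 + P, so 2335.2 = 1.4P and P* = 1668.
Then Q* = 1904.2 - 0.4(1668) = 1237.
After the shift, supply is Qs = -235 + P.
The new intersection has 2139.2 = 1.4P, i.e. P = 1528, Q = 1293.
ΔQ = 1293 - 1237 = 56.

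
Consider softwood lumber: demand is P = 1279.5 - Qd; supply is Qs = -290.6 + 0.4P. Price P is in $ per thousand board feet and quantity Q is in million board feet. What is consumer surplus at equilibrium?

Consumer surplus = 12482

In direct form, Qd = 1279.5 - P.
Set Qd = Qs: 1279.5 - P = -290.6 + 0.4P, so 1570.1 = 1.4P and P* = 1121.5.
Then Q* = 1279.5 - 1121.5 = 158.
Demand choke price (Qd = 0): P = 1279.5. Consumer surplus = ½ × (1279.5 - 1121.5) × 158 = 12482.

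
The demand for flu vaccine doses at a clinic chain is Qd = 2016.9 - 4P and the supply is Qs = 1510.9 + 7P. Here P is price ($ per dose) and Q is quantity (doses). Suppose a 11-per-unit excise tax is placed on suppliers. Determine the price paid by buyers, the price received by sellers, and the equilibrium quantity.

With a tax of 11 on suppliers, they supply based on the net price P_s = P_b - 11, so Qs = 1433.9 + 7P_b.
Equate demand and the shifted supply: 2016.9 - 4P_b = 1433.9 + 7P_b, giving 11P_b = 583, so P_b = 53.
So P_s = 42 and the quantity traded is Q = 2016.9 - 4(53) = 1804.9.

P_b = 53, P_s = 42, Q = 1804.9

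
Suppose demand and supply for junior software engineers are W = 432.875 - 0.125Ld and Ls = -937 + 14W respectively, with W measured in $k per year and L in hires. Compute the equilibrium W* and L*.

Rewriting in direct form: Ld = 3463 - 8W.
Set Ld = Ls: 3463 - 8W = -937 + 14W, so 4400 = 22W and W* = 200.
Substitute back: L* = 3463 - 8(200) = 1863.

W* = 200, L* = 1863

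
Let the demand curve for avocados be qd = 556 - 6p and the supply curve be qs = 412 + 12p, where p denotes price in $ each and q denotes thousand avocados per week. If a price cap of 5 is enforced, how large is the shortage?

Shortage = 54

At p = 5: qd = 526 and qs = 472.
Shortage = qd - qs = 526 - 472 = 54.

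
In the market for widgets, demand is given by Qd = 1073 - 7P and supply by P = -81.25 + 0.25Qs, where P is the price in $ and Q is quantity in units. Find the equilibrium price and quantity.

P* = 68, Q* = 597

Rewriting in direct form: Qs = 325 + 4P.
The market clears where 1073 - 7P = 325 + 4P. Rearranging, 11P = 748, hence P* = 68.
Then Q* = 1073 - 7(68) = 597.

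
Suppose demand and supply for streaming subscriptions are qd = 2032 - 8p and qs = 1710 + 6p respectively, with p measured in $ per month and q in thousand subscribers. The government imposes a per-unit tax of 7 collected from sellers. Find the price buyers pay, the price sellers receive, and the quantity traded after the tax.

p_b = 26, p_s = 19, q = 1824

With a tax of 7 on sellers, they supply based on the net price p_s = p_b - 7, so qs = 1668 + 6p_b.
Equate demand and the shifted supply: 2032 - 8p_b = 1668 + 6p_b, giving 14p_b = 364, so p_b = 26.
So p_s = 19 and the quantity traded is q = 2032 - 8(26) = 1824.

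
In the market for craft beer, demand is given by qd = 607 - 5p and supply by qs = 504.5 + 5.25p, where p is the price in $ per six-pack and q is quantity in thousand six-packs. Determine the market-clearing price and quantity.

At equilibrium qd = qs, so 607 - 5p = 504.5 + 5.25p; collecting terms, 102.5 = 10.25p and p* = 10.
Then q* = 607 - 5(10) = 557.

p* = 10, q* = 557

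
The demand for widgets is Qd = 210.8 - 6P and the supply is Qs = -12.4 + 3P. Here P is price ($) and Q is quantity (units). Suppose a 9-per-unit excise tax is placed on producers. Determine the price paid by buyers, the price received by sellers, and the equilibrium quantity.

P_b = 27.8, P_s = 18.8, Q = 44

The tax drives a wedge P_b - P_s = 9. Substituting P_s = P_b - 9 into supply: Qs = -39.4 + 3P_b.
Equate demand and the shifted supply: 210.8 - 6P_b = -39.4 + 3P_b, giving 9P_b = 250.2, so P_b = 27.8.
So P_s = 18.8 and the quantity traded is Q = 210.8 - 6(27.8) = 44.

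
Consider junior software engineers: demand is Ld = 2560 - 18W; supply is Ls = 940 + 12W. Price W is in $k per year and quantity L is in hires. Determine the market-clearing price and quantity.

Set Ld = Ls: 2560 - 18W = 940 + 12W, so 1620 = 30W and W* = 54.
Then L* = 2560 - 18(54) = 1588.

W* = 54, L* = 1588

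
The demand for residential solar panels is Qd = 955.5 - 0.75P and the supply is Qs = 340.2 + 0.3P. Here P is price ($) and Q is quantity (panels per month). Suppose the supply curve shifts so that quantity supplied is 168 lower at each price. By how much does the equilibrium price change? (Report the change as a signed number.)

ΔP = 160

Equating demand and supply, 955.5 - 0.75P = 340.2 + 0.3P gives 1.05P = 615.3, so P* = 586.
Substitute back: Q* = 955.5 - 0.75(586) = 516.
After the shift, supply is Qs = 172.2 + 0.3P.
New equilibrium: 783.3 = 1.05P, so P = 746 and Q = 396.
ΔP = 746 - 586 = 160.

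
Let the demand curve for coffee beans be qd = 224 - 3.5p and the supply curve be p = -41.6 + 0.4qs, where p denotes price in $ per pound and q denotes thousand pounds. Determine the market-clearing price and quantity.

Inverting to quantity form: qs = 104 + 2.5p.
Equating demand and supply, 224 - 3.5p = 104 + 2.5p gives 6p = 120, so p* = 20.
Then q* = 224 - 3.5(20) = 154.

p* = 20, q* = 154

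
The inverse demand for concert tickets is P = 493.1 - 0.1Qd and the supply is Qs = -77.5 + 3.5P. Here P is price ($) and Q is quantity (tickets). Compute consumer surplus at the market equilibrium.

Consumer surplus = 74542.05

Rewriting in direct form: Qd = 4931 - 10P.
Set Qd = Qs: 4931 - 10P = -77.5 + 3.5P, so 5008.5 = 13.5P and P* = 371.
From the demand curve, Q* = 4931 - 10(371) = 1221.
Demand choke price (Qd = 0): P = 4931/10 = 493.1. Consumer surplus = ½ × (493.1 - 371) × 1221 = 74542.05.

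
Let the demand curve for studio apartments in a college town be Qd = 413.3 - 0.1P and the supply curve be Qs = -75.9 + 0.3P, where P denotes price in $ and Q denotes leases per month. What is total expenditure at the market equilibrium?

Set Qd = Qs: 413.3 - 0.1P = -75.9 + 0.3P, so 489.2 = 0.4P and P* = 1223.
Then Q* = 413.3 - 0.1(1223) = 291.
Total expenditure = P* × Q* = 1223 × 291 = 355893.

Total expenditure = 355893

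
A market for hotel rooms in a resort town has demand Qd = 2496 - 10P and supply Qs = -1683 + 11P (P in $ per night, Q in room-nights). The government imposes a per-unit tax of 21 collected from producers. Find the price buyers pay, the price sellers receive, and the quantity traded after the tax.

P_b = 210, P_s = 189, Q = 396

The tax drives a wedge P_b - P_s = 21. Substituting P_s = P_b - 21 into supply: Qs = -1914 + 11P_b.
Market clearing requires 2496 - 10P_b = -1914 + 11P_b; hence 4410 = 21P_b and P_b = 210.
So P_s = 189 and the quantity traded is Q = 2496 - 10(210) = 396.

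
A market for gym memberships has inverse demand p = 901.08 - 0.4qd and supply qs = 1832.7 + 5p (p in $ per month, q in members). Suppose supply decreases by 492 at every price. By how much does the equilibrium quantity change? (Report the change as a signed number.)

Δq = -164

Solving each curve for q: qd = 2252.7 - 2.5p.
Set qd = qs: 2252.7 - 2.5p = 1832.7 + 5p, so 420 = 7.5p and p* = 56.
Substitute back: q* = 2252.7 - 2.5(56) = 2112.7.
After the shift, supply is qs = 1340.7 + 5p.
New equilibrium: 912 = 7.5p, so p = 121.6 and q = 1948.7.
Δq = 1948.7 - 2112.7 = -164.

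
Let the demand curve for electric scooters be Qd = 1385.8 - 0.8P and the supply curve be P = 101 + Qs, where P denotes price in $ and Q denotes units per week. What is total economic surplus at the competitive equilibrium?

In direct form, Qs = -101 + P.
Set Qd = Qs: 1385.8 - 0.8P = -101 + P, so 1486.8 = 1.8P and P* = 826.
From the demand curve, Q* = 1385.8 - 0.8(826) = 725.
Demand choke price = 1732.25; supply choke price = 101. CS = ½(1732.25 - 826)(725) = 328515.625; PS = ½(826 - 101)(725) = 262812.5. Total surplus = 591328.125.

Total surplus = 591328.125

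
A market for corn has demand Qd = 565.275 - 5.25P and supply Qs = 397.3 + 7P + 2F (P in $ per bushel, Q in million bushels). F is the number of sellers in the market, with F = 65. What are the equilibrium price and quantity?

With F = 65, supply is Qs = 527.3 + 7P.
Set Qd = Qs: 565.275 - 5.25P = 527.3 + 7P, so 37.975 = 12.25P and P* = 3.1.
From the demand curve, Q* = 565.275 - 5.25(3.1) = 549.

P* = 3.1, Q* = 549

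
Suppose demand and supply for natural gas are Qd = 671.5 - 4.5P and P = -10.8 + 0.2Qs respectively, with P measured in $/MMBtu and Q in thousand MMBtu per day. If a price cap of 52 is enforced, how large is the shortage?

Rewriting in direct form: Qs = 54 + 5P.
Evaluating both curves at the ceiling price 52 gives Qd = 437.5, Qs = 314.
Shortage = Qd - Qs = 437.5 - 314 = 123.5.

Shortage = 123.5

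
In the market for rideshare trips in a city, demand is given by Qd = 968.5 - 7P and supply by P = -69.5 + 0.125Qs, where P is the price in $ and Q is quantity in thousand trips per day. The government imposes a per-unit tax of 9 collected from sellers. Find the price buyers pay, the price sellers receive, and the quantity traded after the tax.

In direct form, Qs = 556 + 8P.
The tax drives a wedge P_b - P_s = 9. Substituting P_s = P_b - 9 into supply: Qs = 484 + 8P_b.
Market clearing requires 968.5 - 7P_b = 484 + 8P_b; hence 484.5 = 15P_b and P_b = 32.3.
So P_s = 23.3 and the quantity traded is Q = 968.5 - 7(32.3) = 742.4.

P_b = 32.3, P_s = 23.3, Q = 742.4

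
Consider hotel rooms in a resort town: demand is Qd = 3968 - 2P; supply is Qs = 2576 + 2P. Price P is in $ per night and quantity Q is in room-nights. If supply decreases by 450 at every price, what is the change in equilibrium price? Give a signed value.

ΔP = 112.5

Set Qd = Qs: 3968 - 2P = 2576 + 2P, so 1392 = 4P and P* = 348.
Plugging P* into demand: Q* = 3968 - 2(348) = 3272.
After the shift, supply is Qs = 2126 + 2P.
Re-solving, 4P = 1842 gives P = 460.5 and Q = 3047.
ΔP = 460.5 - 348 = 112.5.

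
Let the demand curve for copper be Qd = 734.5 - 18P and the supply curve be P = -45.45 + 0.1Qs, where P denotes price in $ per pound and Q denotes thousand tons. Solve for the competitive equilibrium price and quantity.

P* = 10, Q* = 554.5

Inverting to quantity form: Qs = 454.5 + 10P.
At equilibrium Qd = Qs, so 734.5 - 18P = 454.5 + 10P; collecting terms, 280 = 28P and P* = 10.
Then Q* = 734.5 - 18(10) = 554.5.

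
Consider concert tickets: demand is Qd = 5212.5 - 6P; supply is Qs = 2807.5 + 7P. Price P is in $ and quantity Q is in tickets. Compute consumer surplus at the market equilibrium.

Consumer surplus = 1402542.1875

Equating demand and supply, 5212.5 - 6P = 2807.5 + 7P gives 13P = 2405, so P* = 185.
Then Q* = 5212.5 - 6(185) = 4102.5.
Demand choke price (Qd = 0): P = 5212.5/6 = 868.75. Consumer surplus = ½ × (868.75 - 185) × 4102.5 = 1402542.1875.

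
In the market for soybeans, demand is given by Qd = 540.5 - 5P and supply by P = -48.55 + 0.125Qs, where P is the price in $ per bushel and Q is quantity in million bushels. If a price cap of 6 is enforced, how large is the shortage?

In direct form, Qs = 388.4 + 8P.
At P = 6: Qd = 510.5 and Qs = 436.4.
Shortage = Qd - Qs = 510.5 - 436.4 = 74.1.

Shortage = 74.1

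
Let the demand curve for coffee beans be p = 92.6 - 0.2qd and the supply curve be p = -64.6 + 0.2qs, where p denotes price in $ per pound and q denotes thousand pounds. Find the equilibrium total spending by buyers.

Total spending by buyers = 5502

In direct form, qd = 463 - 5p and qs = 323 + 5p.
Set qd = qs: 463 - 5p = 323 + 5p, so 140 = 10p and p* = 14.
From the demand curve, q* = 463 - 5(14) = 393.
Total spending by buyers = p* × q* = 14 × 393 = 5502.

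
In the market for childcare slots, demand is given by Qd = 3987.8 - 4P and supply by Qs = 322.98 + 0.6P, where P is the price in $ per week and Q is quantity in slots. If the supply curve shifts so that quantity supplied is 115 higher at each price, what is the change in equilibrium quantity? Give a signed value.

The market clears where 3987.8 - 4P = 322.98 + 0.6P. Rearranging, 4.6P = 3664.82, hence P* = 796.7.
Plugging P* into demand: Q* = 3987.8 - 4(796.7) = 801.
After the shift, supply is Qs = 437.98 + 0.6P.
New equilibrium: 3549.82 = 4.6P, so P = 771.7 and Q = 901.
ΔQ = 901 - 801 = 100.

ΔQ = 100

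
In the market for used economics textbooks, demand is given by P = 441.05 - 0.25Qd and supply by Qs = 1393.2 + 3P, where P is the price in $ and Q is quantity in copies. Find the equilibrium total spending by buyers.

Solving each curve for Q: Qd = 1764.2 - 4P.
The market clears where 1764.2 - 4P = 1393.2 + 3P. Rearranging, 7P = 371, hence P* = 53.
Substitute back: Q* = 1764.2 - 4(53) = 1552.2.
Total spending by buyers = P* × Q* = 53 × 1552.2 = 82266.6.

Total spending by buyers = 82266.6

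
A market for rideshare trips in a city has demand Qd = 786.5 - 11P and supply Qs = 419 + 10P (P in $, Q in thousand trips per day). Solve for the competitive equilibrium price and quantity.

Set Qd = Qs: 786.5 - 11P = 419 + 10P, so 367.5 = 21P and P* = 17.5.
Substitute back: Q* = 786.5 - 11(17.5) = 594.

P* = 17.5, Q* = 594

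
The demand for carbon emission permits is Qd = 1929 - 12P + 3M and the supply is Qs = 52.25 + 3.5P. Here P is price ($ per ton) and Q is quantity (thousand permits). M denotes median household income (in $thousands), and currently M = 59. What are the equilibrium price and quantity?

With M = 59, demand is Qd = 2106 - 12P.
Equating demand and supply, 2106 - 12P = 52.25 + 3.5P gives 15.5P = 2053.75, so P* = 132.5.
Then Q* = 2106 - 12(132.5) = 516.

P* = 132.5, Q* = 516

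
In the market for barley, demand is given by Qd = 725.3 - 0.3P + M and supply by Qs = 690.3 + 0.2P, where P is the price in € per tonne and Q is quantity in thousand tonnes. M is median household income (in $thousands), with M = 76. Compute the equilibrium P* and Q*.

P* = 222, Q* = 734.7

With M = 76, demand is Qd = 801.3 - 0.3P.
At equilibrium Qd = Qs, so 801.3 - 0.3P = 690.3 + 0.2P; collecting terms, 111 = 0.5P and P* = 222.
Then Q* = 801.3 - 0.3(222) = 734.7.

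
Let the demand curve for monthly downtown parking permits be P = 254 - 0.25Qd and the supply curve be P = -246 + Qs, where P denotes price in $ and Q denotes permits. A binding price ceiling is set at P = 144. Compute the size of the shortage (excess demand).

Shortage = 50

Rewriting in direct form: Qd = 1016 - 4P and Qs = 246 + P.
At P = 144: Qd = 440 and Qs = 390.
Shortage = Qd - Qs = 440 - 390 = 50.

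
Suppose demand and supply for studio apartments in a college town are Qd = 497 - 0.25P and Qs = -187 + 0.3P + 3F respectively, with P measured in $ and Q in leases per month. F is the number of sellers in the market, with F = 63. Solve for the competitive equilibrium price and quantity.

P* = 900, Q* = 272

With F = 63, supply is Qs = 2 + 0.3P.
Equating demand and supply, 497 - 0.25P = 2 + 0.3P gives 0.55P = 495, so P* = 900.
Then Q* = 497 - 0.25(900) = 272.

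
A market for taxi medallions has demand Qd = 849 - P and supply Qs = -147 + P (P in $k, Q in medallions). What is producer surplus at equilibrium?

Set Qd = Qs: 849 - P = -147 + P, so 996 = 2P and P* = 498.
Substitute back: Q* = 849 - 498 = 351.
Supply choke price (Qs = 0): P = 147. Producer surplus = ½ × (498 - 147) × 351 = 61600.5.

Producer surplus = 61600.5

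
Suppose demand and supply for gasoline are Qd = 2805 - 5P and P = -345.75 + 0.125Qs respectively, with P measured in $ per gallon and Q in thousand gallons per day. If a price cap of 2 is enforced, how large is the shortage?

Shortage = 13

Inverting to quantity form: Qs = 2766 + 8P.
At P = 2: Qd = 2795 and Qs = 2782.
Shortage = Qd - Qs = 2795 - 2782 = 13.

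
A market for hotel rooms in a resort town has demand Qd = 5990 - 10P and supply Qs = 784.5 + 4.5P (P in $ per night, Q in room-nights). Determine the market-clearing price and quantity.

The market clears where 5990 - 10P = 784.5 + 4.5P. Rearranging, 14.5P = 5205.5, hence P* = 359.
Then Q* = 5990 - 10(359) = 2400.

P* = 359, Q* = 2400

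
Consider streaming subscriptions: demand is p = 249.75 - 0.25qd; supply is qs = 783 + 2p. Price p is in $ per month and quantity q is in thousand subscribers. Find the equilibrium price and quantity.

Inverting to quantity form: qd = 999 - 4p.
Equating demand and supply, 999 - 4p = 783 + 2p gives 6p = 216, so p* = 36.
Substitute back: q* = 999 - 4(36) = 855.

p* = 36, q* = 855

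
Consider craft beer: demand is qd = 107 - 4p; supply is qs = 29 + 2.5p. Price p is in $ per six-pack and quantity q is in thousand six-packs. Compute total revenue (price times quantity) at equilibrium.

Total revenue = 708

At equilibrium qd = qs, so 107 - 4p = 29 + 2.5p; collecting terms, 78 = 6.5p and p* = 12.
Then q* = 107 - 4(12) = 59.
Total revenue = p* × q* = 12 × 59 = 708.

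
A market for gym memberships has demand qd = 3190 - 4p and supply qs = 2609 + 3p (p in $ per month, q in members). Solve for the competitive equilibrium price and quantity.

Set qd = qs: 3190 - 4p = 2609 + 3p, so 581 = 7p and p* = 83.
Substitute back: q* = 3190 - 4(83) = 2858.

p* = 83, q* = 2858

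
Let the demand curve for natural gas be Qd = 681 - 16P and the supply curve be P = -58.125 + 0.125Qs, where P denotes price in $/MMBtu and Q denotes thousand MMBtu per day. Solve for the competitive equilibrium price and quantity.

P* = 9, Q* = 537

Inverting to quantity form: Qs = 465 + 8P.
Equating demand and supply, 681 - 16P = 465 + 8P gives 24P = 216, so P* = 9.
Substitute back: Q* = 681 - 16(9) = 537.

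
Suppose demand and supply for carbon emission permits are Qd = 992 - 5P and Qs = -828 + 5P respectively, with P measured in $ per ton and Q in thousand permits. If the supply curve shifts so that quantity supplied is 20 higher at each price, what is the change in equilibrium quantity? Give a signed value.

Equating demand and supply, 992 - 5P = -828 + 5P gives 10P = 1820, so P* = 182.
Plugging P* into demand: Q* = 992 - 5(182) = 82.
After the shift, supply is Qs = -808 + 5P.
The new intersection has 1800 = 10P, i.e. P = 180, Q = 92.
ΔQ = 92 - 82 = 10.

ΔQ = 10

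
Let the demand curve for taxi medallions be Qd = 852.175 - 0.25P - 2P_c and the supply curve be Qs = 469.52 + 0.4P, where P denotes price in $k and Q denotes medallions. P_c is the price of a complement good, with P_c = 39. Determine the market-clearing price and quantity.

With P_c = 39, demand is Qd = 774.175 - 0.25P.
The market clears where 774.175 - 0.25P = 469.52 + 0.4P. Rearranging, 0.65P = 304.655, hence P* = 468.7.
From the demand curve, Q* = 774.175 - 0.25(468.7) = 657.

P* = 468.7, Q* = 657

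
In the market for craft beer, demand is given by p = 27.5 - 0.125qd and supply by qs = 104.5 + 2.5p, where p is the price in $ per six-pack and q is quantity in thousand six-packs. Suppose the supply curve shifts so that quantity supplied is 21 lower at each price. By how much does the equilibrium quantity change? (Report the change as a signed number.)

Δq = -16

Rewriting in direct form: qd = 220 - 8p.
Equating demand and supply, 220 - 8p = 104.5 + 2.5p gives 10.5p = 115.5, so p* = 11.
Plugging p* into demand: q* = 220 - 8(11) = 132.
After the shift, supply is qs = 83.5 + 2.5p.
New equilibrium: 136.5 = 10.5p, so p = 13 and q = 116.
Δq = 116 - 132 = -16.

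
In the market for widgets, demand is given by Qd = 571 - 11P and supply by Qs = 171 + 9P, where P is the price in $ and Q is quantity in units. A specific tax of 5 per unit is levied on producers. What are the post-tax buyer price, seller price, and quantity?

The tax drives a wedge P_b - P_s = 5. Substituting P_s = P_b - 5 into supply: Qs = 126 + 9P_b.
Equate demand and the shifted supply: 571 - 11P_b = 126 + 9P_b, giving 20P_b = 445, so P_b = 22.25.
Then P_s = 22.25 - 5 = 17.25 and Q = 571 - 11(22.25) = 326.25.

P_b = 22.25, P_s = 17.25, Q = 326.25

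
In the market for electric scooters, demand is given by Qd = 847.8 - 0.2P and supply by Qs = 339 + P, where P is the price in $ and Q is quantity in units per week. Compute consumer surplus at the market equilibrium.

Consumer surplus = 1455422.5

At equilibrium Qd = Qs, so 847.8 - 0.2P = 339 + P; collecting terms, 508.8 = 1.2P and P* = 424.
Then Q* = 847.8 - 0.2(424) = 763.
Demand choke price (Qd = 0): P = 847.8/0.2 = 4239. Consumer surplus = ½ × (4239 - 424) × 763 = 1455422.5.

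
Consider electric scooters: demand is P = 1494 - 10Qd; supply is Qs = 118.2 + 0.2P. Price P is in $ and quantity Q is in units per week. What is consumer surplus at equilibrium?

Consumer surplus = 96605

Rewriting in direct form: Qd = 149.4 - 0.1P.
The market clears where 149.4 - 0.1P = 118.2 + 0.2P. Rearranging, 0.3P = 31.2, hence P* = 104.
Then Q* = 149.4 - 0.1(104) = 139.
Demand choke price (Qd = 0): P = 149.4/0.1 = 1494. Consumer surplus = ½ × (1494 - 104) × 139 = 96605.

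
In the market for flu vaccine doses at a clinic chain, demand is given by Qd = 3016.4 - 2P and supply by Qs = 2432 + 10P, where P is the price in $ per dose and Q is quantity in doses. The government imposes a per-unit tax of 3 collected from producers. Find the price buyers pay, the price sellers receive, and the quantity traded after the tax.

P_b = 51.2, P_s = 48.2, Q = 2914

Producers keep P_s = P_b - 3 per unit, so supply in terms of the buyer price is Qs = 2402 + 10P_b.
Set Qd = Qs: 3016.4 - 2P_b = 2402 + 10P_b, so 614.4 = 12P_b and P_b = 51.2.
Then P_s = 51.2 - 3 = 48.2 and Q = 3016.4 - 2(51.2) = 2914.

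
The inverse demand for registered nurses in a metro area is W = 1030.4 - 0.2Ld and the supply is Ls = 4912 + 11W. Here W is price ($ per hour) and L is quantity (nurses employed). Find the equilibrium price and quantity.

Rewriting in direct form: Ld = 5152 - 5W.
Equating demand and supply, 5152 - 5W = 4912 + 11W gives 16W = 240, so W* = 15.
Then L* = 5152 - 5(15) = 5077.

W* = 15, L* = 5077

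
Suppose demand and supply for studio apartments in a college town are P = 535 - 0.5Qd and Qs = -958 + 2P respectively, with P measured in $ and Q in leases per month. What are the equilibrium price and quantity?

Inverting to quantity form: Qd = 1070 - 2P.
The market clears where 1070 - 2P = -958 + 2P. Rearranging, 4P = 2028, hence P* = 507.
Then Q* = 1070 - 2(507) = 56.

P* = 507, Q* = 56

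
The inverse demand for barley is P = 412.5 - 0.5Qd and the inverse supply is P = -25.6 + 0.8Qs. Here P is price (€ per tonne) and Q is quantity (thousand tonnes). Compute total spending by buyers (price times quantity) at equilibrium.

In direct form, Qd = 825 - 2P and Qs = 32 + 1.25P.
Set Qd = Qs: 825 - 2P = 32 + 1.25P, so 793 = 3.25P and P* = 244.
From the demand curve, Q* = 825 - 2(244) = 337.
Total spending by buyers = P* × Q* = 244 × 337 = 82228.

Total spending by buyers = 82228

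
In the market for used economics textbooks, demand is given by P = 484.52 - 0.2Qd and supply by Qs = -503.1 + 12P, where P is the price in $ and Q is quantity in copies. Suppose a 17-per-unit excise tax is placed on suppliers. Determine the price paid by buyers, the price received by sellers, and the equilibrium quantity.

P_b = 184.1, P_s = 167.1, Q = 1502.1

Solving each curve for Q: Qd = 2422.6 - 5P.
The tax drives a wedge P_b - P_s = 17. Substituting P_s = P_b - 17 into supply: Qs = -707.1 + 12P_b.
Set Qd = Qs: 2422.6 - 5P_b = -707.1 + 12P_b, so 3129.7 = 17P_b and P_b = 184.1.
So P_s = 167.1 and the quantity traded is Q = 2422.6 - 5(184.1) = 1502.1.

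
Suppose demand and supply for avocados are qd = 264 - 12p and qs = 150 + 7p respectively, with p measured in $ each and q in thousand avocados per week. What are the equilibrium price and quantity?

p* = 6, q* = 192

The market clears where 264 - 12p = 150 + 7p. Rearranging, 19p = 114, hence p* = 6.
Then q* = 264 - 12(6) = 192.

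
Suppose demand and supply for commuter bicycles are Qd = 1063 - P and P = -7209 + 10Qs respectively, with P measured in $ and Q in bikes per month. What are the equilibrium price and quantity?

In direct form, Qs = 720.9 + 0.1P.
Equating demand and supply, 1063 - P = 720.9 + 0.1P gives 1.1P = 342.1, so P* = 311.
Substitute back: Q* = 1063 - 311 = 752.

P* = 311, Q* = 752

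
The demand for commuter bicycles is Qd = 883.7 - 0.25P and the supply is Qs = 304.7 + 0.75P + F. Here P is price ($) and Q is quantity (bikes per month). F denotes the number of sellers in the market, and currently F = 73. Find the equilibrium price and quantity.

P* = 506, Q* = 757.2

With F = 73, supply is Qs = 377.7 + 0.75P.
Set Qd = Qs: 883.7 - 0.25P = 377.7 + 0.75P, so 506 = P and P* = 506.
Substitute back: Q* = 883.7 - 0.25(506) = 757.2.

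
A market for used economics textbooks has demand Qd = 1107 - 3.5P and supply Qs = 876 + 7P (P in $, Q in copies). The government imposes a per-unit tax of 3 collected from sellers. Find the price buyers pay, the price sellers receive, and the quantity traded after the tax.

P_b = 24, P_s = 21, Q = 1023

Sellers keep P_s = P_b - 3 per unit, so supply in terms of the buyer price is Qs = 855 + 7P_b.
Set Qd = Qs: 1107 - 3.5P_b = 855 + 7P_b, so 252 = 10.5P_b and P_b = 24.
Then P_s = 24 - 3 = 21 and Q = 1107 - 3.5(24) = 1023.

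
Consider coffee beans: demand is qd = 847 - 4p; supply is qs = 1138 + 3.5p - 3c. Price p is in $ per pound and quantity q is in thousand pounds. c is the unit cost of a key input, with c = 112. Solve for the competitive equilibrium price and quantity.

With c = 112, supply is qs = 802 + 3.5p.
Set qd = qs: 847 - 4p = 802 + 3.5p, so 45 = 7.5p and p* = 6.
From the demand curve, q* = 847 - 4(6) = 823.

p* = 6, q* = 823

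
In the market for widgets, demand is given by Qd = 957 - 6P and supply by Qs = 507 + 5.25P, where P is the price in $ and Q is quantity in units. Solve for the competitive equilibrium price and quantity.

P* = 40, Q* = 717

The market clears where 957 - 6P = 507 + 5.25P. Rearranging, 11.25P = 450, hence P* = 40.
Then Q* = 957 - 6(40) = 717.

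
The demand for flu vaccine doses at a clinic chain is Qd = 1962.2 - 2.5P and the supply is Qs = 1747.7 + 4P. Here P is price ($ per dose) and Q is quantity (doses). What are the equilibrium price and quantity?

The market clears where 1962.2 - 2.5P = 1747.7 + 4P. Rearranging, 6.5P = 214.5, hence P* = 33.
Plugging P* into demand: Q* = 1962.2 - 2.5(33) = 1879.7.

P* = 33, Q* = 1879.7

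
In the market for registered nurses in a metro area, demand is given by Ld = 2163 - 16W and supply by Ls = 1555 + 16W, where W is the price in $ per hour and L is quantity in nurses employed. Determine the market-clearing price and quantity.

Set Ld = Ls: 2163 - 16W = 1555 + 16W, so 608 = 32W and W* = 19.
Plugging W* into demand: L* = 2163 - 16(19) = 1859.

W* = 19, L* = 1859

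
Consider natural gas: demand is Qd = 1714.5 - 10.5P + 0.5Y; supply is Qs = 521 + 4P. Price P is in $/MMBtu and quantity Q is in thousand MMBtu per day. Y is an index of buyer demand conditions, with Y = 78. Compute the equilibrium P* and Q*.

P* = 85, Q* = 861

With Y = 78, demand is Qd = 1753.5 - 10.5P.
Set Qd = Qs: 1753.5 - 10.5P = 521 + 4P, so 1232.5 = 14.5P and P* = 85.
Substitute back: Q* = 1753.5 - 10.5(85) = 861.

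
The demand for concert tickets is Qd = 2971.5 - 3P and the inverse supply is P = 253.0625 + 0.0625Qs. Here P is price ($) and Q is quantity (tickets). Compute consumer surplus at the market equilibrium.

Consumer surplus = 578461.5

Rewriting in direct form: Qs = -4049 + 16P.
Equating demand and supply, 2971.5 - 3P = -4049 + 16P gives 19P = 7020.5, so P* = 369.5.
From the demand curve, Q* = 2971.5 - 3(369.5) = 1863.
Demand choke price (Qd = 0): P = 2971.5/3 = 990.5. Consumer surplus = ½ × (990.5 - 369.5) × 1863 = 578461.5.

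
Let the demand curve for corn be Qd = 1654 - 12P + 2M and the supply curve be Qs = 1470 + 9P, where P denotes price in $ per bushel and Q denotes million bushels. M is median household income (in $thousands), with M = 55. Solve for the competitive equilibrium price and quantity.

With M = 55, demand is Qd = 1764 - 12P.
At equilibrium Qd = Qs, so 1764 - 12P = 1470 + 9P; collecting terms, 294 = 21P and P* = 14.
From the demand curve, Q* = 1764 - 12(14) = 1596.

P* = 14, Q* = 1596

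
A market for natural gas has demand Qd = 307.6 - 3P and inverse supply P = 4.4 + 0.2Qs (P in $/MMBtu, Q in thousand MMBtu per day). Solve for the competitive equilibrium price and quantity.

P* = 41.2, Q* = 184

In direct form, Qs = -22 + 5P.
Set Qd = Qs: 307.6 - 3P = -22 + 5P, so 329.6 = 8P and P* = 41.2.
Plugging P* into demand: Q* = 307.6 - 3(41.2) = 184.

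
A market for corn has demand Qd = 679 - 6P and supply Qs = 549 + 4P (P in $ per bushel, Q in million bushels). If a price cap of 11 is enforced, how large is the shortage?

Shortage = 20

Evaluating both curves at the ceiling price 11 gives Qd = 613, Qs = 593.
Shortage = Qd - Qs = 613 - 593 = 20.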